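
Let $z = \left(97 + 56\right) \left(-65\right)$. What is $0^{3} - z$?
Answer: $9945$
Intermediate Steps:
$z = -9945$ ($z = 153 \left(-65\right) = -9945$)
$0^{3} - z = 0^{3} - -9945 = 0 + 9945 = 9945$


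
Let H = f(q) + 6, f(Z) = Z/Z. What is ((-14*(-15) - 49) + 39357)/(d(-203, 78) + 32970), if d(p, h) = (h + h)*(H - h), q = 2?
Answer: 19759/10947 ≈ 1.8050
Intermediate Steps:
f(Z) = 1
H = 7 (H = 1 + 6 = 7)
d(p, h) = 2*h*(7 - h) (d(p, h) = (h + h)*(7 - h) = (2*h)*(7 - h) = 2*h*(7 - h))
((-14*(-15) - 49) + 39357)/(d(-203, 78) + 32970) = ((-14*(-15) - 49) + 39357)/(2*78*(7 - 1*78) + 32970) = ((210 - 49) + 39357)/(2*78*(7 - 78) + 32970) = (161 + 39357)/(2*78*(-71) + 32970) = 39518/(-11076 + 32970) = 39518/21894 = 39518*(1/21894) = 19759/10947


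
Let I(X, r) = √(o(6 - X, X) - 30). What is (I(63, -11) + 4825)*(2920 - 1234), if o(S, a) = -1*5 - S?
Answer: 8134950 + 1686*√22 ≈ 8.1429e+6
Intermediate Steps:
o(S, a) = -5 - S
I(X, r) = √(-41 + X) (I(X, r) = √((-5 - (6 - X)) - 30) = √((-5 + (-6 + X)) - 30) = √((-11 + X) - 30) = √(-41 + X))
(I(63, -11) + 4825)*(2920 - 1234) = (√(-41 + 63) + 4825)*(2920 - 1234) = (√22 + 4825)*1686 = (4825 + √22)*1686 = 8134950 + 1686*√22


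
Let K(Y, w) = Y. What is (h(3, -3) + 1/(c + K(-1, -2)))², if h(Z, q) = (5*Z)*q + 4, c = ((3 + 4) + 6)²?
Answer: 47430769/28224 ≈ 1680.5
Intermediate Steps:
c = 169 (c = (7 + 6)² = 13² = 169)
h(Z, q) = 4 + 5*Z*q (h(Z, q) = 5*Z*q + 4 = 4 + 5*Z*q)
(h(3, -3) + 1/(c + K(-1, -2)))² = ((4 + 5*3*(-3)) + 1/(169 - 1))² = ((4 - 45) + 1/168)² = (-41 + 1/168)² = (-6887/168)² = 47430769/28224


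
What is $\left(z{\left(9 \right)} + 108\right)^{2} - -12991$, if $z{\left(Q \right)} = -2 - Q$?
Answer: $22400$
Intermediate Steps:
$\left(z{\left(9 \right)} + 108\right)^{2} - -12991 = \left(\left(-2 - 9\right) + 108\right)^{2} - -12991 = \left(\left(-2 - 9\right) + 108\right)^{2} + 12991 = \left(-11 + 108\right)^{2} + 12991 = 97^{2} + 12991 = 9409 + 12991 = 22400$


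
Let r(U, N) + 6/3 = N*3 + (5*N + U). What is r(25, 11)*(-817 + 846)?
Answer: 3219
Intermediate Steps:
r(U, N) = -2 + U + 8*N (r(U, N) = -2 + (N*3 + (5*N + U)) = -2 + (3*N + (U + 5*N)) = -2 + (U + 8*N) = -2 + U + 8*N)
r(25, 11)*(-817 + 846) = (-2 + 25 + 8*11)*(-817 + 846) = (-2 + 25 + 88)*29 = 111*29 = 3219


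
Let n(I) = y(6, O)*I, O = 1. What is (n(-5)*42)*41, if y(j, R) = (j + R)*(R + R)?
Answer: -120540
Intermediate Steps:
y(j, R) = 2*R*(R + j) (y(j, R) = (R + j)*(2*R) = 2*R*(R + j))
n(I) = 14*I (n(I) = (2*1*(1 + 6))*I = (2*1*7)*I = 14*I)
(n(-5)*42)*41 = ((14*(-5))*42)*41 = -70*42*41 = -2940*41 = -120540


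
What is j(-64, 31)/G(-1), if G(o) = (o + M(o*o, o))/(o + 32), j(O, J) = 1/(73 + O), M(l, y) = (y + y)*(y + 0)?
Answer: 31/9 ≈ 3.4444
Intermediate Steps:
M(l, y) = 2*y² (M(l, y) = (2*y)*y = 2*y²)
G(o) = (o + 2*o²)/(32 + o) (G(o) = (o + 2*o²)/(o + 32) = (o + 2*o²)/(32 + o))
j(-64, 31)/G(-1) = 1/((73 - 64)*((-(1 + 2*(-1))/(32 - 1)))) = 1/(9*((-1*(1 - 2)/31))) = 1/(9*((-1*1/31*(-1)))) = 1/(9*(1/31)) = (⅑)*31 = 31/9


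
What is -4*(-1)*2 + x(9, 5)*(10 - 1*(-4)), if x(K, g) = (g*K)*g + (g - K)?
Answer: 3102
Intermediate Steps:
x(K, g) = g - K + K*g² (x(K, g) = (K*g)*g + (g - K) = K*g² + (g - K) = g - K + K*g²)
-4*(-1)*2 + x(9, 5)*(10 - 1*(-4)) = -4*(-1)*2 + (5 - 1*9 + 9*5²)*(10 - 1*(-4)) = 4*2 + (5 - 9 + 9*25)*(10 + 4) = 8 + (5 - 9 + 225)*14 = 8 + 221*14 = 8 + 3094 = 3102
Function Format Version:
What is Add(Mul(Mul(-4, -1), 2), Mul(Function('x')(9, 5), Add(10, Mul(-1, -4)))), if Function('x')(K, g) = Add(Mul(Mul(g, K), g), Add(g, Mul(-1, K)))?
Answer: 3102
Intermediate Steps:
Function('x')(K, g) = Add(g, Mul(-1, K), Mul(K, Pow(g, 2))) (Function('x')(K, g) = Add(Mul(Mul(K, g), g), Add(g, Mul(-1, K))) = Add(Mul(K, Pow(g, 2)), Add(g, Mul(-1, K))) = Add(g, Mul(-1, K), Mul(K, Pow(g, 2))))
Add(Mul(Mul(-4, -1), 2), Mul(Function('x')(9, 5), Add(10, Mul(-1, -4)))) = Add(Mul(Mul(-4, -1), 2), Mul(Add(5, Mul(-1, 9), Mul(9, Pow(5, 2))), Add(10, Mul(-1, -4)))) = Add(Mul(4, 2), Mul(Add(5, -9, Mul(9, 25)), Add(10, 4))) = Add(8, Mul(Add(5, -9, 225), 14)) = Add(8, Mul(221, 14)) = Add(8, 3094) = 3102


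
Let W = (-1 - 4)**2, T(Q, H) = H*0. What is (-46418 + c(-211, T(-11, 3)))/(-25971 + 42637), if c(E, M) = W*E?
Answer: -51693/16666 ≈ -3.1017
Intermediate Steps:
T(Q, H) = 0
W = 25 (W = (-5)**2 = 25)
c(E, M) = 25*E
(-46418 + c(-211, T(-11, 3)))/(-25971 + 42637) = (-46418 + 25*(-211))/(-25971 + 42637) = (-46418 - 5275)/16666 = -51693*1/16666 = -51693/16666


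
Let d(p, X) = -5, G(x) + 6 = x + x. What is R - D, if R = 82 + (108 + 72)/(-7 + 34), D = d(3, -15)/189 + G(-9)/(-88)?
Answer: 183826/2079 ≈ 88.420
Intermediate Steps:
G(x) = -6 + 2*x (G(x) = -6 + (x + x) = -6 + 2*x)
D = 512/2079 (D = -5/189 + (-6 + 2*(-9))/(-88) = -5*1/189 + (-6 - 18)*(-1/88) = -5/189 - 24*(-1/88) = -5/189 + 3/11 = 512/2079 ≈ 0.24627)
R = 266/3 (R = 82 + 180/27 = 82 + 180*(1/27) = 82 + 20/3 = 266/3 ≈ 88.667)
R - D = 266/3 - 1*512/2079 = 266/3 - 512/2079 = 183826/2079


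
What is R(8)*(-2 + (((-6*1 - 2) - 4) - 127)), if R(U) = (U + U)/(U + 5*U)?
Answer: -47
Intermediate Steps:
R(U) = ⅓ (R(U) = (2*U)/((6*U)) = (2*U)*(1/(6*U)) = ⅓)
R(8)*(-2 + (((-6*1 - 2) - 4) - 127)) = (-2 + (((-6*1 - 2) - 4) - 127))/3 = (-2 + (((-6 - 2) - 4) - 127))/3 = (-2 + ((-8 - 4) - 127))/3 = (-2 + (-12 - 127))/3 = (-2 - 139)/3 = (⅓)*(-141) = -47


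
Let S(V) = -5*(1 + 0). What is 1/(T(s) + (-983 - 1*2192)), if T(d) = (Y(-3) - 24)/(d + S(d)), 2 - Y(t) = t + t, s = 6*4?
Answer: -19/60341 ≈ -0.00031488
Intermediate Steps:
s = 24
Y(t) = 2 - 2*t (Y(t) = 2 - (t + t) = 2 - 2*t)
S(V) = -5 (S(V) = -5*1 = -5)
T(d) = -16/(-5 + d) (T(d) = ((2 - 2*(-3)) - 24)/(d - 5) = ((2 + 6) - 24)/(-5 + d) = (8 - 24)/(-5 + d) = -16/(-5 + d))
1/(T(s) + (-983 - 1*2192)) = 1/(-16/(-5 + 24) + (-983 - 1*2192)) = 1/(-16/19 + (-983 - 2192)) = 1/(-16*1/19 - 3175) = 1/(-16/19 - 3175) = 1/(-60341/19) = -19/60341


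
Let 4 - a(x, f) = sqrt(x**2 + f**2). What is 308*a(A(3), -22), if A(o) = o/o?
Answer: 1232 - 308*sqrt(485) ≈ -5551.0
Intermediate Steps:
A(o) = 1
a(x, f) = 4 - sqrt(f**2 + x**2) (a(x, f) = 4 - sqrt(x**2 + f**2) = 4 - sqrt(f**2 + x**2))
308*a(A(3), -22) = 308*(4 - sqrt((-22)**2 + 1**2)) = 308*(4 - sqrt(484 + 1)) = 308*(4 - sqrt(485)) = 1232 - 308*sqrt(485)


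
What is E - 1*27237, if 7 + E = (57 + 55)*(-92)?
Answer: -37548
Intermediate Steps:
E = -10311 (E = -7 + (57 + 55)*(-92) = -7 + 112*(-92) = -7 - 10304 = -10311)
E - 1*27237 = -10311 - 1*27237 = -10311 - 27237 = -37548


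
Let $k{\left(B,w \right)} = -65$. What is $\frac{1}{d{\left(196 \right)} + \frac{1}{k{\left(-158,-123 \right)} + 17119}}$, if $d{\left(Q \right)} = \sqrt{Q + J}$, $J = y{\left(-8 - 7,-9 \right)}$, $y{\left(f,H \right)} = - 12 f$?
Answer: $- \frac{17054}{109355432415} + \frac{581677832 \sqrt{94}}{109355432415} \approx 0.051571$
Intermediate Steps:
$J = 180$ ($J = - 12 \left(-8 - 7\right) = \left(-12\right) \left(-15\right) = 180$)
$d{\left(Q \right)} = \sqrt{180 + Q}$ ($d{\left(Q \right)} = \sqrt{Q + 180} = \sqrt{180 + Q}$)
$\frac{1}{d{\left(196 \right)} + \frac{1}{k{\left(-158,-123 \right)} + 17119}} = \frac{1}{\sqrt{180 + 196} + \frac{1}{-65 + 17119}} = \frac{1}{\sqrt{376} + \frac{1}{17054}} = \frac{1}{2 \sqrt{94} + \frac{1}{17054}} = \frac{1}{\frac{1}{17054} + 2 \sqrt{94}}$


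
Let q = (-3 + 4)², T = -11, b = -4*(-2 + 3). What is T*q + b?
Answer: -15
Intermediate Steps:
b = -4 (b = -4*1 = -4)
q = 1 (q = 1² = 1)
T*q + b = -11*1 - 4 = -11 - 4 = -15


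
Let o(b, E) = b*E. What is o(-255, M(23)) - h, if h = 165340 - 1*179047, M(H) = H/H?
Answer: 13452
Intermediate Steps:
M(H) = 1
h = -13707 (h = 165340 - 179047 = -13707)
o(b, E) = E*b
o(-255, M(23)) - h = 1*(-255) - 1*(-13707) = -255 + 13707 = 13452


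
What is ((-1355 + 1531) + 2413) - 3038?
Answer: -449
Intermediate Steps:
((-1355 + 1531) + 2413) - 3038 = (176 + 2413) - 3038 = 2589 - 3038 = -449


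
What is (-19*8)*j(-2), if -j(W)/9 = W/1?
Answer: -2736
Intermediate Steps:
j(W) = -9*W (j(W) = -9*W/1 = -9*W)
(-19*8)*j(-2) = (-19*8)*(-9*(-2)) = -152*18 = -2736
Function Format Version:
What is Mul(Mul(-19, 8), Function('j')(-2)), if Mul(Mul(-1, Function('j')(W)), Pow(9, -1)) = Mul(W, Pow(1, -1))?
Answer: -2736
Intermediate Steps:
Function('j')(W) = Mul(-9, W) (Function('j')(W) = Mul(-9, Mul(W, Pow(1, -1))) = Mul(-9, Mul(W, 1)) = Mul(-9, W))
Mul(Mul(-19, 8), Function('j')(-2)) = Mul(Mul(-19, 8), Mul(-9, -2)) = Mul(-152, 18) = -2736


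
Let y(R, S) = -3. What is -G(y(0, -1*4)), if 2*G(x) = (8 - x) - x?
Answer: -7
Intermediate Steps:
G(x) = 4 - x (G(x) = ((8 - x) - x)/2 = (8 - 2*x)/2 = 4 - x)
-G(y(0, -1*4)) = -(4 - 1*(-3)) = -(4 + 3) = -1*7 = -7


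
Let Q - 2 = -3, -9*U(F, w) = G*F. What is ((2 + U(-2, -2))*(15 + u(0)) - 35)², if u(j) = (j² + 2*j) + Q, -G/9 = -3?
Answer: 5929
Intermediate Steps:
G = 27 (G = -9*(-3) = 27)
U(F, w) = -3*F
Q = -1 (Q = 2 - 3 = -1)
u(j) = -1 + j² + 2*j (u(j) = (j² + 2*j) - 1 = -1 + j² + 2*j)
((2 + U(-2, -2))*(15 + u(0)) - 35)² = ((2 - 3*(-2))*(15 + (-1 + 0² + 2*0)) - 35)² = ((2 + 6)*(15 + (-1 + 0 + 0)) - 35)² = (8*(15 - 1) - 35)² = (8*14 - 35)² = (112 - 35)² = 77² = 5929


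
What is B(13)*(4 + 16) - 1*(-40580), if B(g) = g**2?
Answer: 43960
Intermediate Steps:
B(13)*(4 + 16) - 1*(-40580) = 13**2*(4 + 16) - 1*(-40580) = 169*20 + 40580 = 3380 + 40580 = 43960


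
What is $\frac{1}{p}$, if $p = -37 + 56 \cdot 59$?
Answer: $\frac{1}{3267} \approx 0.00030609$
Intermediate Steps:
$p = 3267$ ($p = -37 + 3304 = 3267$)
$\frac{1}{p} = \frac{1}{3267}$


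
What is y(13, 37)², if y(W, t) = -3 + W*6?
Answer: 5625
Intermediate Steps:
y(W, t) = -3 + 6*W
y(13, 37)² = (-3 + 6*13)² = (-3 + 78)² = 75² = 5625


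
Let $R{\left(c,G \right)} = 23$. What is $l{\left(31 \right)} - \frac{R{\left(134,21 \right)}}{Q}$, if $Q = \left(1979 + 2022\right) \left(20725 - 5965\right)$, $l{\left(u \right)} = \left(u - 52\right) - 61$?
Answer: $- \frac{4842490343}{59054760} \approx -82.0$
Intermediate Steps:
$l{\left(u \right)} = -113 + u$ ($l{\left(u \right)} = \left(-52 + u\right) - 61 = -113 + u$)
$Q = 59054760$ ($Q = 4001 \cdot 14760 = 59054760$)
$l{\left(31 \right)} - \frac{R{\left(134,21 \right)}}{Q} = \left(-113 + 31\right) - \frac{23}{59054760} = -82 - 23 \cdot \frac{1}{59054760} = -82 - \frac{23}{59054760} = - \frac{4842490343}{59054760}$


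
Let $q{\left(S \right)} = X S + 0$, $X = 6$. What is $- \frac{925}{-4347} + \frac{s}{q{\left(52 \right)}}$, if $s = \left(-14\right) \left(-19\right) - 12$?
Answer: $\frac{232123}{226044} \approx 1.0269$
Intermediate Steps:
$s = 254$ ($s = 266 - 12 = 254$)
$q{\left(S \right)} = 6 S$ ($q{\left(S \right)} = 6 S + 0 = 6 S$)
$- \frac{925}{-4347} + \frac{s}{q{\left(52 \right)}} = - \frac{925}{-4347} + \frac{254}{6 \cdot 52} = \left(-925\right) \left(- \frac{1}{4347}\right) + \frac{254}{312} = \frac{925}{4347} + 254 \cdot \frac{1}{312} = \frac{925}{4347} + \frac{127}{156} = \frac{232123}{226044}$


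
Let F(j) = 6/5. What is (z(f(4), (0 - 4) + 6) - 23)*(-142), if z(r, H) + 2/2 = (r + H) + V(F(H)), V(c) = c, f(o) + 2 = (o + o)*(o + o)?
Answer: -29252/5 ≈ -5850.4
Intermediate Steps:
F(j) = 6/5 (F(j) = 6*(⅕) = 6/5)
f(o) = -2 + 4*o² (f(o) = -2 + (o + o)*(o + o) = -2 + (2*o)*(2*o) = -2 + 4*o²)
z(r, H) = ⅕ + H + r (z(r, H) = -1 + ((r + H) + 6/5) = -1 + ((H + r) + 6/5) = -1 + (6/5 + H + r) = ⅕ + H + r)
(z(f(4), (0 - 4) + 6) - 23)*(-142) = ((⅕ + ((0 - 4) + 6) + (-2 + 4*4²)) - 23)*(-142) = ((⅕ + (-4 + 6) + (-2 + 4*16)) - 23)*(-142) = ((⅕ + 2 + (-2 + 64)) - 23)*(-142) = ((⅕ + 2 + 62) - 23)*(-142) = (321/5 - 23)*(-142) = (206/5)*(-142) = -29252/5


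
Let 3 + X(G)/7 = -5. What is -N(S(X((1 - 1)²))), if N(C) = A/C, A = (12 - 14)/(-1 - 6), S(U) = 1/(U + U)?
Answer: 32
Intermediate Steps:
X(G) = -56 (X(G) = -21 + 7*(-5) = -21 - 35 = -56)
S(U) = 1/(2*U)
A = 2/7 (A = -2/(-7) = -2*(-⅐) = 2/7 ≈ 0.28571)
N(C) = 2/(7*C)
-N(S(X((1 - 1)²))) = -2/(7*((½)/(-56))) = -2/(7*((½)*(-1/56))) = -2/(7*(-1/112)) = -2*(-112)/7 = -1*(-32) = 32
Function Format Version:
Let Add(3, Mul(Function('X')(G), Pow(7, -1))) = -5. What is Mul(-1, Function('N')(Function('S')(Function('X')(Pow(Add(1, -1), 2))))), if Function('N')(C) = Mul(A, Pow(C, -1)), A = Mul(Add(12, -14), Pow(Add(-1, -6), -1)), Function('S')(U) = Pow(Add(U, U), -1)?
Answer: 32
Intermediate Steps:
Function('X')(G) = -56 (Function('X')(G) = Add(-21, Mul(7, -5)) = Add(-21, -35) = -56)
Function('S')(U) = Mul(Rational(1, 2), Pow(U, -1)) (Function('S')(U) = Pow(Mul(2, U), -1) = Mul(Rational(1, 2), Pow(U, -1)))
A = Rational(2, 7) (A = Mul(-2, Pow(-7, -1)) = Mul(-2, Rational(-1, 7)) = Rational(2, 7) ≈ 0.28571)
Function('N')(C) = Mul(Rational(2, 7), Pow(C, -1))
Mul(-1, Function('N')(Function('S')(Function('X')(Pow(Add(1, -1), 2))))) = Mul(-1, Mul(Rational(2, 7), Pow(Mul(Rational(1, 2), Pow(-56, -1)), -1))) = Mul(-1, Mul(Rational(2, 7), Pow(Mul(Rational(1, 2), Rational(-1, 56)), -1))) = Mul(-1, Mul(Rational(2, 7), Pow(Rational(-1, 112), -1))) = Mul(-1, Mul(Rational(2, 7), -112)) = Mul(-1, -32) = 32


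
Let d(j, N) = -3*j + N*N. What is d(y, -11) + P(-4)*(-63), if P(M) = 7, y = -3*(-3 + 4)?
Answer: -311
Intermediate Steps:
y = -3 (y = -3*1 = -3)
d(j, N) = N² - 3*j (d(j, N) = -3*j + N² = N² - 3*j)
d(y, -11) + P(-4)*(-63) = ((-11)² - 3*(-3)) + 7*(-63) = (121 + 9) - 441 = 130 - 441 = -311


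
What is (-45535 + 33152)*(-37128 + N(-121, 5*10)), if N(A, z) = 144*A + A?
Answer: 677015759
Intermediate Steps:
N(A, z) = 145*A
(-45535 + 33152)*(-37128 + N(-121, 5*10)) = (-45535 + 33152)*(-37128 + 145*(-121)) = -12383*(-37128 - 17545) = -12383*(-54673) = 677015759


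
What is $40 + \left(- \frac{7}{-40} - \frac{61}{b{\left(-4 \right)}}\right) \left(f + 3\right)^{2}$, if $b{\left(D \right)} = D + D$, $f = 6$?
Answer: $\frac{3359}{5} \approx 671.8$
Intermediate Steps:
$b{\left(D \right)} = 2 D$
$40 + \left(- \frac{7}{-40} - \frac{61}{b{\left(-4 \right)}}\right) \left(f + 3\right)^{2} = 40 + \left(- \frac{7}{-40} - \frac{61}{2 \left(-4\right)}\right) \left(6 + 3\right)^{2} = 40 + \left(\left(-7\right) \left(- \frac{1}{40}\right) - \frac{61}{-8}\right) 9^{2} = 40 + \left(\frac{7}{40} - - \frac{61}{8}\right) 81 = 40 + \left(\frac{7}{40} + \frac{61}{8}\right) 81 = 40 + \frac{39}{5} \cdot 81 = 40 + \frac{3159}{5} = \frac{3359}{5}$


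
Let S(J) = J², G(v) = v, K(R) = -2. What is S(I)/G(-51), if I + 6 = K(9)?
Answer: -64/51 ≈ -1.2549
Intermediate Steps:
I = -8 (I = -6 - 2 = -8)
S(I)/G(-51) = (-8)²/(-51) = 64*(-1/51) = -64/51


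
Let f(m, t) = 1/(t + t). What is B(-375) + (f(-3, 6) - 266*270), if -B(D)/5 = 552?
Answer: -894959/12 ≈ -74580.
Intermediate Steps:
f(m, t) = 1/(2*t)
B(D) = -2760 (B(D) = -5*552 = -2760)
B(-375) + (f(-3, 6) - 266*270) = -2760 + ((½)/6 - 266*270) = -2760 + ((½)*(⅙) - 71820) = -2760 + (1/12 - 71820) = -2760 - 861839/12 = -894959/12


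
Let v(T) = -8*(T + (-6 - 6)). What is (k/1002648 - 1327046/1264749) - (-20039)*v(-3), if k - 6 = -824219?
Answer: 338818628751251335/140899783928 ≈ 2.4047e+6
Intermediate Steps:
k = -824213 (k = 6 - 824219 = -824213)
v(T) = 96 - 8*T (v(T) = -8*(T - 12) = -8*(-12 + T) = 96 - 8*T)
(k/1002648 - 1327046/1264749) - (-20039)*v(-3) = (-824213/1002648 - 1327046/1264749) - (-20039)*(96 - 8*(-3)) = (-824213*1/1002648 - 1327046*1/1264749) - (-20039)*(96 + 24) = (-824213/1002648 - 1327046/1264749) - (-20039)*120 = -263664731705/140899783928 - 1*(-2404680) = -263664731705/140899783928 + 2404680 = 338818628751251335/140899783928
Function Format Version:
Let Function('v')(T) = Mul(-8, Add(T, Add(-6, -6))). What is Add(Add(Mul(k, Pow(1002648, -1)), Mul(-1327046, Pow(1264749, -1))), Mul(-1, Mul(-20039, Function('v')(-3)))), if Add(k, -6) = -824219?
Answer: Rational(338818628751251335, 140899783928) ≈ 2.4047e+6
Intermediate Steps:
k = -824213 (k = Add(6, -824219) = -824213)
Function('v')(T) = Add(96, Mul(-8, T)) (Function('v')(T) = Mul(-8, Add(T, -12)) = Mul(-8, Add(-12, T)) = Add(96, Mul(-8, T)))
Add(Add(Mul(k, Pow(1002648, -1)), Mul(-1327046, Pow(1264749, -1))), Mul(-1, Mul(-20039, Function('v')(-3)))) = Add(Add(Mul(-824213, Pow(1002648, -1)), Mul(-1327046, Pow(1264749, -1))), Mul(-1, Mul(-20039, Add(96, Mul(-8, -3))))) = Add(Add(Mul(-824213, Rational(1, 1002648)), Mul(-1327046, Rational(1, 1264749))), Mul(-1, Mul(-20039, Add(96, 24)))) = Add(Add(Rational(-824213, 1002648), Rational(-1327046, 1264749)), Mul(-1, Mul(-20039, 120))) = Add(Rational(-263664731705, 140899783928), Mul(-1, -2404680)) = Add(Rational(-263664731705, 140899783928), 2404680) = Rational(338818628751251335, 140899783928)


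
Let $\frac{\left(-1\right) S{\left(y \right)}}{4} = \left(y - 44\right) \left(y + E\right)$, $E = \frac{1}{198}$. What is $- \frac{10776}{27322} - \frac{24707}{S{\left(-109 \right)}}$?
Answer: $- \frac{240720955}{10023813394} \approx -0.024015$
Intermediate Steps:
$E = \frac{1}{198} \approx 0.0050505$
$S{\left(y \right)} = - 4 \left(-44 + y\right) \left(\frac{1}{198} + y\right)$ ($S{\left(y \right)} = - 4 \left(y - 44\right) \left(y + \frac{1}{198}\right) = - 4 \left(-44 + y\right) \left(\frac{1}{198} + y\right)$)
$- \frac{10776}{27322} - \frac{24707}{S{\left(-109 \right)}} = - \frac{10776}{27322} - \frac{24707}{\frac{8}{9} - 4 \left(-109\right)^{2} + \frac{17422}{99} \left(-109\right)} = \left(-10776\right) \frac{1}{27322} - \frac{24707}{\frac{8}{9} - 47524 - \frac{1898998}{99}} = - \frac{5388}{13661} - \frac{24707}{\frac{8}{9} - 47524 - \frac{1898998}{99}} = - \frac{5388}{13661} - \frac{24707}{- \frac{733754}{11}} = - \frac{5388}{13661} - - \frac{271777}{733754} = - \frac{5388}{13661} + \frac{271777}{733754} = - \frac{240720955}{10023813394}$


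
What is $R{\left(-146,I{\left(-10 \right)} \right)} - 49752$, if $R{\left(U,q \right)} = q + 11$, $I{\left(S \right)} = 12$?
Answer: $-49729$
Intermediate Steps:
$R{\left(U,q \right)} = 11 + q$
$R{\left(-146,I{\left(-10 \right)} \right)} - 49752 = \left(11 + 12\right) - 49752 = 23 - 49752 = -49729$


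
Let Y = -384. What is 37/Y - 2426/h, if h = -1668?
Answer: 24163/17792 ≈ 1.3581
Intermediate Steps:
37/Y - 2426/h = 37/(-384) - 2426/(-1668) = 37*(-1/384) - 2426*(-1/1668) = -37/384 + 1213/834 = 24163/17792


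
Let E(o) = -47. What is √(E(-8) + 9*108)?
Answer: 5*√37 ≈ 30.414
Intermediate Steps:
√(E(-8) + 9*108) = √(-47 + 9*108) = √(-47 + 972) = √925 = 5*√37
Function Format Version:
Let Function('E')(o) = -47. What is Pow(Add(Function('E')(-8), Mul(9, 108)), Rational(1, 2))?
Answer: Mul(5, Pow(37, Rational(1, 2))) ≈ 30.414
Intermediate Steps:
Pow(Add(Function('E')(-8), Mul(9, 108)), Rational(1, 2)) = Pow(Add(-47, Mul(9, 108)), Rational(1, 2)) = Pow(Add(-47, 972), Rational(1, 2)) = Pow(925, Rational(1, 2)) = Mul(5, Pow(37, Rational(1, 2)))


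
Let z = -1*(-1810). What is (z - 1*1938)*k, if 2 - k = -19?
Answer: -2688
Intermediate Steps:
k = 21 (k = 2 - 1*(-19) = 2 + 19 = 21)
z = 1810
(z - 1*1938)*k = (1810 - 1*1938)*21 = (1810 - 1938)*21 = -128*21 = -2688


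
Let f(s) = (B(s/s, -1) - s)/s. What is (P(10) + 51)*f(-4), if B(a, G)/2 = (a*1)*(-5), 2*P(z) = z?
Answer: 84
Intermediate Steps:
P(z) = z/2
B(a, G) = -10*a (B(a, G) = 2*((a*1)*(-5)) = 2*(a*(-5)) = 2*(-5*a) = -10*a)
f(s) = (-10 - s)/s (f(s) = (-10*s/s - s)/s = (-10*1 - s)/s = (-10 - s)/s)
(P(10) + 51)*f(-4) = ((1/2)*10 + 51)*((-10 - 1*(-4))/(-4)) = (5 + 51)*(-(-10 + 4)/4) = 56*(-1/4*(-6)) = 56*(3/2) = 84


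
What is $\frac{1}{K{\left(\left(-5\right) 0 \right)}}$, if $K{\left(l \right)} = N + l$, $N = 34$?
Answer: $\frac{1}{34} \approx 0.029412$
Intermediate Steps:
$K{\left(l \right)} = 34 + l$
$\frac{1}{K{\left(\left(-5\right) 0 \right)}} = \frac{1}{34 - 0} = \frac{1}{34 + 0} = \frac{1}{34}$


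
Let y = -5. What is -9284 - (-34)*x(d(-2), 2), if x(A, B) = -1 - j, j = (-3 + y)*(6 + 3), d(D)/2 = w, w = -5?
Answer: -6870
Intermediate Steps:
d(D) = -10 (d(D) = 2*(-5) = -10)
j = -72 (j = (-3 - 5)*(6 + 3) = -8*9 = -72)
x(A, B) = 71 (x(A, B) = -1 - 1*(-72) = -1 + 72 = 71)
-9284 - (-34)*x(d(-2), 2) = -9284 - (-34)*71 = -9284 - 1*(-2414) = -9284 + 2414 = -6870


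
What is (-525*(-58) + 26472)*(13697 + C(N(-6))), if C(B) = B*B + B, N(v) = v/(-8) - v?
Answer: 6261106929/8 ≈ 7.8264e+8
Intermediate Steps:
N(v) = -9*v/8 (N(v) = v*(-1/8) - v = -v/8 - v = -9*v/8)
C(B) = B + B**2 (C(B) = B**2 + B = B + B**2)
(-525*(-58) + 26472)*(13697 + C(N(-6))) = (-525*(-58) + 26472)*(13697 + (-9/8*(-6))*(1 - 9/8*(-6))) = (30450 + 26472)*(13697 + 27*(1 + 27/4)/4) = 56922*(13697 + (27/4)*(31/4)) = 56922*(13697 + 837/16) = 56922*(219989/16) = 6261106929/8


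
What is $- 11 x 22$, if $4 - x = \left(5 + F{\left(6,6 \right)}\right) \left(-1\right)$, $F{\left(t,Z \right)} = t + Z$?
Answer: $-5082$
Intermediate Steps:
$F{\left(t,Z \right)} = Z + t$
$x = 21$ ($x = 4 - \left(5 + \left(6 + 6\right)\right) \left(-1\right) = 4 - \left(5 + 12\right) \left(-1\right) = 4 - 17 \left(-1\right) = 4 - -17 = 4 + 17 = 21$)
$- 11 x 22 = \left(-11\right) 21 \cdot 22 = \left(-231\right) 22 = -5082$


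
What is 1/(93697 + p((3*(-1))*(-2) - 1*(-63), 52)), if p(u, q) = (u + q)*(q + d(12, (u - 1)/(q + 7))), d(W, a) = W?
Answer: 1/101441 ≈ 9.8579e-6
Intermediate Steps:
p(u, q) = (12 + q)*(q + u) (p(u, q) = (u + q)*(q + 12) = (q + u)*(12 + q) = (12 + q)*(q + u))
1/(93697 + p((3*(-1))*(-2) - 1*(-63), 52)) = 1/(93697 + (52² + 12*52 + 12*((3*(-1))*(-2) - 1*(-63)) + 52*((3*(-1))*(-2) - 1*(-63)))) = 1/(93697 + (2704 + 624 + 12*(-3*(-2) + 63) + 52*(-3*(-2) + 63))) = 1/(93697 + (2704 + 624 + 12*(6 + 63) + 52*(6 + 63))) = 1/(93697 + (2704 + 624 + 12*69 + 52*69)) = 1/(93697 + (2704 + 624 + 828 + 3588)) = 1/(93697 + 7744) = 1/101441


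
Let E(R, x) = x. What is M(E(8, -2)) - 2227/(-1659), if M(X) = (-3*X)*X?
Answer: -17681/1659 ≈ -10.658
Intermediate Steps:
M(X) = -3*X²
M(E(8, -2)) - 2227/(-1659) = -3*(-2)² - 2227/(-1659) = -3*4 - 2227*(-1)/1659 = -12 - 1*(-2227/1659) = -12 + 2227/1659 = -17681/1659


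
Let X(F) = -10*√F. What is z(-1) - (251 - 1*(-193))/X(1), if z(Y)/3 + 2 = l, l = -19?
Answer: -93/5 ≈ -18.600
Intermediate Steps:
z(Y) = -63 (z(Y) = -6 + 3*(-19) = -6 - 57 = -63)
z(-1) - (251 - 1*(-193))/X(1) = -63 - (251 - 1*(-193))/((-10*√1)) = -63 - (251 + 193)/((-10*1)) = -63 - 444/(-10) = -63 - 444*(-1)/10 = -63 - 1*(-222/5) = -63 + 222/5 = -93/5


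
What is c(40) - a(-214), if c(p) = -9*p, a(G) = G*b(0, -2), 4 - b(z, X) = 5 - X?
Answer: -1002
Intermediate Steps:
b(z, X) = -1 + X (b(z, X) = 4 - (5 - X) = 4 + (-5 + X) = -1 + X)
a(G) = -3*G (a(G) = G*(-1 - 2) = G*(-3) = -3*G)
c(40) - a(-214) = -9*40 - (-3)*(-214) = -360 - 1*642 = -360 - 642 = -1002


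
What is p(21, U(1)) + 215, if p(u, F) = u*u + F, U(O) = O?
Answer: 657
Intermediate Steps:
p(u, F) = F + u² (p(u, F) = u² + F = F + u²)
p(21, U(1)) + 215 = (1 + 21²) + 215 = (1 + 441) + 215 = 442 + 215 = 657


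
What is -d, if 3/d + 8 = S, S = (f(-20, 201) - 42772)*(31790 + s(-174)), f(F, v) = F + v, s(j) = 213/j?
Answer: 174/78527114123 ≈ 2.2158e-9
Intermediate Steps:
S = -78527113659/58 (S = ((-20 + 201) - 42772)*(31790 + 213/(-174)) = (181 - 42772)*(31790 + 213*(-1/174)) = -42591*(31790 - 71/58) = -42591*1843749/58 = -78527113659/58 ≈ -1.3539e+9)
d = -174/78527114123 (d = 3/(-8 - 78527113659/58) = 3/(-78527114123/58) = 3*(-58/78527114123) = -174/78527114123 ≈ -2.2158e-9)
-d = -1*(-174/78527114123) = 174/78527114123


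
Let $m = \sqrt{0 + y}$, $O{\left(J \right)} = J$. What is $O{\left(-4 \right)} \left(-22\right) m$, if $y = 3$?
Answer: $88 \sqrt{3} \approx 152.42$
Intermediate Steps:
$m = \sqrt{3}$ ($m = \sqrt{0 + 3} = \sqrt{3} \approx 1.732$)
$O{\left(-4 \right)} \left(-22\right) m = \left(-4\right) \left(-22\right) \sqrt{3} = 88 \sqrt{3}$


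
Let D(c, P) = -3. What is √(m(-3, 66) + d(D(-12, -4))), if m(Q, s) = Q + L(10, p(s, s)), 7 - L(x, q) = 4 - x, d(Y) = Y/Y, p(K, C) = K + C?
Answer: √11 ≈ 3.3166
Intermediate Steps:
p(K, C) = C + K
d(Y) = 1
L(x, q) = 3 + x (L(x, q) = 7 - (4 - x) = 7 + (-4 + x) = 3 + x)
m(Q, s) = 13 + Q (m(Q, s) = Q + (3 + 10) = Q + 13 = 13 + Q)
√(m(-3, 66) + d(D(-12, -4))) = √((13 - 3) + 1) = √(10 + 1) = √11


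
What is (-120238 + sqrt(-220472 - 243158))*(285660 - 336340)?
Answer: 6093661840 - 50680*I*sqrt(463630) ≈ 6.0937e+9 - 3.4508e+7*I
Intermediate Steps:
(-120238 + sqrt(-220472 - 243158))*(285660 - 336340) = (-120238 + sqrt(-463630))*(-50680) = (-120238 + I*sqrt(463630))*(-50680) = 6093661840 - 50680*I*sqrt(463630)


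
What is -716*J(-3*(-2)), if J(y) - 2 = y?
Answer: -5728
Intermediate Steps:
J(y) = 2 + y
-716*J(-3*(-2)) = -716*(2 - 3*(-2)) = -716*(2 + 6) = -716*8 = -5728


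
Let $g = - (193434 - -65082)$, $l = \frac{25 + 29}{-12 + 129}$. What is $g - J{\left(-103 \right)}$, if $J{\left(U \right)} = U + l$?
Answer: $- \frac{3359375}{13} \approx -2.5841 \cdot 10^{5}$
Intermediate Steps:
$l = \frac{6}{13}$ ($l = \frac{54}{117} = 54 \cdot \frac{1}{117} = \frac{6}{13} \approx 0.46154$)
$J{\left(U \right)} = \frac{6}{13} + U$ ($J{\left(U \right)} = U + \frac{6}{13} = \frac{6}{13} + U$)
$g = -258516$ ($g = - (193434 + 65082) = \left(-1\right) 258516 = -258516$)
$g - J{\left(-103 \right)} = -258516 - \left(\frac{6}{13} - 103\right) = -258516 - - \frac{1333}{13} = -258516 + \frac{1333}{13} = - \frac{3359375}{13}$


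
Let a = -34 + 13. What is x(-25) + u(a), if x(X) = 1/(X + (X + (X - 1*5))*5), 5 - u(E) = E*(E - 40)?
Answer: -382801/300 ≈ -1276.0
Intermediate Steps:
a = -21
u(E) = 5 - E*(-40 + E) (u(E) = 5 - E*(E - 40) = 5 - E*(-40 + E))
x(X) = 1/(-25 + 11*X) (x(X) = 1/(X + (X + (X - 5))*5) = 1/(X + (X + (-5 + X))*5) = 1/(X + (-5 + 2*X)*5) = 1/(X + (-25 + 10*X)) = 1/(-25 + 11*X))
x(-25) + u(a) = 1/(-25 + 11*(-25)) + (5 - 1*(-21)² + 40*(-21)) = 1/(-25 - 275) + (5 - 1*441 - 840) = 1/(-300) + (5 - 441 - 840) = -1/300 - 1276 = -382801/300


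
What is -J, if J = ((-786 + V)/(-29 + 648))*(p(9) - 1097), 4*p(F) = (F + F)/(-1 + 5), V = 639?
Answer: -1288749/4952 ≈ -260.25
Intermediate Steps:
p(F) = F/8 (p(F) = ((F + F)/(-1 + 5))/4 = ((2*F)/4)/4 = ((2*F)*(1/4))/4 = (F/2)/4 = F/8)
J = 1288749/4952 (J = ((-786 + 639)/(-29 + 648))*((1/8)*9 - 1097) = (-147/619)*(9/8 - 1097) = -147*1/619*(-8767/8) = -147/619*(-8767/8) = 1288749/4952 ≈ 260.25)
-J = -1*1288749/4952 = -1288749/4952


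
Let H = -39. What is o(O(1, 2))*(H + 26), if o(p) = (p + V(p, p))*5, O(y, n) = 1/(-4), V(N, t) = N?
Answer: 65/2 ≈ 32.500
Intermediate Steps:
O(y, n) = -¼
o(p) = 10*p (o(p) = (p + p)*5 = (2*p)*5 = 10*p)
o(O(1, 2))*(H + 26) = (10*(-¼))*(-39 + 26) = -5/2*(-13) = 65/2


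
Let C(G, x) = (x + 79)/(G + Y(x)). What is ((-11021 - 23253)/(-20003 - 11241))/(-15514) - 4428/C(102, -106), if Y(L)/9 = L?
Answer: -33864437296561/242359708 ≈ -1.3973e+5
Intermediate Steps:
Y(L) = 9*L
C(G, x) = (79 + x)/(G + 9*x) (C(G, x) = (x + 79)/(G + 9*x) = (79 + x)/(G + 9*x))
((-11021 - 23253)/(-20003 - 11241))/(-15514) - 4428/C(102, -106) = ((-11021 - 23253)/(-20003 - 11241))/(-15514) - 4428*(102 + 9*(-106))/(79 - 106) = -34274/(-31244)*(-1/15514) - 4428/(-27/(102 - 954)) = -34274*(-1/31244)*(-1/15514) - 4428/(-27/(-852)) = (17137/15622)*(-1/15514) - 4428/((-1/852*(-27))) = -17137/242359708 - 4428/9/284 = -17137/242359708 - 4428*284/9 = -17137/242359708 - 139728 = -33864437296561/242359708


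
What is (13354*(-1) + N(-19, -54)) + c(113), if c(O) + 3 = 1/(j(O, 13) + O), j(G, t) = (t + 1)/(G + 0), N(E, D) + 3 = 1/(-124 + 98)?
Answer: -4440312725/332358 ≈ -13360.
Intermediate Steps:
N(E, D) = -79/26 (N(E, D) = -3 + 1/(-124 + 98) = -3 + 1/(-26) = -3 - 1/26 = -79/26)
j(G, t) = (1 + t)/G
c(O) = -3 + 1/(O + 14/O) (c(O) = -3 + 1/((1 + 13)/O + O) = -3 + 1/(14/O + O) = -3 + 1/(O + 14/O))
(13354*(-1) + N(-19, -54)) + c(113) = (13354*(-1) - 79/26) + (-42 + 113 - 3*113²)/(14 + 113²) = (-13354 - 79/26) + (-42 + 113 - 3*12769)/(14 + 12769) = -347283/26 + (-42 + 113 - 38307)/12783 = -347283/26 + (1/12783)*(-38236) = -347283/26 - 38236/12783 = -4440312725/332358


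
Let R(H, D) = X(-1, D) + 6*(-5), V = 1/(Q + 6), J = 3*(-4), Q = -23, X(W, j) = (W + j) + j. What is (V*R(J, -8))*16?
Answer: 752/17 ≈ 44.235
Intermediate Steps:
X(W, j) = W + 2*j
J = -12
V = -1/17 (V = 1/(-23 + 6) = 1/(-17) = -1/17 ≈ -0.058824)
R(H, D) = -31 + 2*D (R(H, D) = (-1 + 2*D) + 6*(-5) = (-1 + 2*D) - 30 = -31 + 2*D)
(V*R(J, -8))*16 = -(-31 + 2*(-8))/17*16 = -(-31 - 16)/17*16 = -1/17*(-47)*16 = (47/17)*16 = 752/17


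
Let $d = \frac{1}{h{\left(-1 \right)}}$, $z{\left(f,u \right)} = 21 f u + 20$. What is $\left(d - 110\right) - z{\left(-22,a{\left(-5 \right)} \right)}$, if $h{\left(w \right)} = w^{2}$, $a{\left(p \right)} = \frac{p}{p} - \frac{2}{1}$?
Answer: $-591$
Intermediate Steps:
$a{\left(p \right)} = -1$ ($a{\left(p \right)} = 1 - 2 = -1$)
$z{\left(f,u \right)} = 20 + 21 f u$ ($z{\left(f,u \right)} = 21 f u + 20 = 20 + 21 f u$)
$d = 1$ ($d = \frac{1}{\left(-1\right)^{2}} = 1^{-1} = 1$)
$\left(d - 110\right) - z{\left(-22,a{\left(-5 \right)} \right)} = \left(1 - 110\right) - \left(20 + 21 \left(-22\right) \left(-1\right)\right) = \left(1 - 110\right) - \left(20 + 462\right) = -109 - 482 = -591$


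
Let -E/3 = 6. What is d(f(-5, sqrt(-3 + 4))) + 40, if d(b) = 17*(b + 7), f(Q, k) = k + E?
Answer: -130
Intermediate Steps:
E = -18 (E = -3*6 = -18)
f(Q, k) = -18 + k (f(Q, k) = k - 18 = -18 + k)
d(b) = 119 + 17*b (d(b) = 17*(7 + b) = 119 + 17*b)
d(f(-5, sqrt(-3 + 4))) + 40 = (119 + 17*(-18 + sqrt(-3 + 4))) + 40 = (119 + 17*(-18 + sqrt(1))) + 40 = (119 + 17*(-18 + 1)) + 40 = (119 + 17*(-17)) + 40 = (119 - 289) + 40 = -170 + 40 = -130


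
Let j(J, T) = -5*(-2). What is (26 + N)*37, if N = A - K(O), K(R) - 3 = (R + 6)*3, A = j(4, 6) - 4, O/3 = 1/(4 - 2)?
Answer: 481/2 ≈ 240.50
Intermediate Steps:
j(J, T) = 10
O = 3/2 (O = 3/(4 - 2) = 3/2 ≈ 1.5000)
A = 6 (A = 10 - 4 = 6)
K(R) = 21 + 3*R (K(R) = 3 + (R + 6)*3 = 3 + (6 + R)*3 = 3 + (18 + 3*R) = 21 + 3*R)
N = -39/2 (N = 6 - (21 + 3*(3/2)) = 6 - (21 + 9/2) = 6 - 1*51/2 = 6 - 51/2 = -39/2 ≈ -19.500)
(26 + N)*37 = (26 - 39/2)*37 = (13/2)*37 = 481/2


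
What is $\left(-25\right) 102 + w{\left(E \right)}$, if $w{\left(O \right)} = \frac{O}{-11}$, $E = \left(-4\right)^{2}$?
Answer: $- \frac{28066}{11} \approx -2551.5$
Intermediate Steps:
$E = 16$
$w{\left(O \right)} = - \frac{O}{11}$ ($w{\left(O \right)} = O \left(- \frac{1}{11}\right) = - \frac{O}{11}$)
$\left(-25\right) 102 + w{\left(E \right)} = \left(-25\right) 102 - \frac{16}{11} = -2550 - \frac{16}{11} = - \frac{28066}{11}$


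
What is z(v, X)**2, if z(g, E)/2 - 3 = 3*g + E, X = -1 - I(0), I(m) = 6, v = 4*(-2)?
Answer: 3136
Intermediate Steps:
v = -8
X = -7 (X = -1 - 1*6 = -1 - 6 = -7)
z(g, E) = 6 + 2*E + 6*g (z(g, E) = 6 + 2*(3*g + E) = 6 + 2*(E + 3*g) = 6 + (2*E + 6*g) = 6 + 2*E + 6*g)
z(v, X)**2 = (6 + 2*(-7) + 6*(-8))**2 = (6 - 14 - 48)**2 = (-56)**2 = 3136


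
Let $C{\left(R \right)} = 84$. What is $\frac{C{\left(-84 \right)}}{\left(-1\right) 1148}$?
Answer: $- \frac{3}{41} \approx -0.073171$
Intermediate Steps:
$\frac{C{\left(-84 \right)}}{\left(-1\right) 1148} = \frac{84}{\left(-1\right) 1148} = \frac{84}{-1148} = 84 \left(- \frac{1}{1148}\right) = - \frac{3}{41}$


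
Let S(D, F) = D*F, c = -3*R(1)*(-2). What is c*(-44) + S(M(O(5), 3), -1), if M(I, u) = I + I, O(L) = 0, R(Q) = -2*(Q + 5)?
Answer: 3168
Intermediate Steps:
R(Q) = -10 - 2*Q (R(Q) = -2*(5 + Q) = -10 - 2*Q)
M(I, u) = 2*I
c = -72 (c = -3*(-10 - 2*1)*(-2) = -3*(-10 - 2)*(-2) = -3*(-12)*(-2) = 36*(-2) = -72)
c*(-44) + S(M(O(5), 3), -1) = -72*(-44) + (2*0)*(-1) = 3168 + 0*(-1) = 3168 + 0 = 3168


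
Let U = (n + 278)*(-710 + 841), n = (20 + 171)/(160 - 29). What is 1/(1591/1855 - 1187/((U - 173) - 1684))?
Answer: 64464960/53088547 ≈ 1.2143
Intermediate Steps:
n = 191/131 ≈ 1.4580
U = 36609 (U = (191/131 + 278)*(-710 + 841) = (36609/131)*131 = 36609)
1/(1591/1855 - 1187/((U - 173) - 1684)) = 1/(1591/1855 - 1187/((36609 - 173) - 1684)) = 1/(1591*(1/1855) - 1187/(36436 - 1684)) = 1/(1591/1855 - 1187/34752) = 1/(53088547/64464960) = 64464960/53088547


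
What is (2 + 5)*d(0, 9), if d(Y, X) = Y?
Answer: 0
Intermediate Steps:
(2 + 5)*d(0, 9) = (2 + 5)*0 = 7*0 = 0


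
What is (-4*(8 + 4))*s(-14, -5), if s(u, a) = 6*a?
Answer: 1440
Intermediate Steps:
(-4*(8 + 4))*s(-14, -5) = (-4*(8 + 4))*(6*(-5)) = -4*12*(-30) = -48*(-30) = 1440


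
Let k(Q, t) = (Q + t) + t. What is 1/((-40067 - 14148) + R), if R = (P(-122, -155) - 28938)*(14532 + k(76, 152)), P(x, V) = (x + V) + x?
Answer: -1/437527559 ≈ -2.2856e-9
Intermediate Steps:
k(Q, t) = Q + 2*t
P(x, V) = V + 2*x (P(x, V) = (V + x) + x = V + 2*x)
R = -437473344 (R = ((-155 + 2*(-122)) - 28938)*(14532 + (76 + 2*152)) = ((-155 - 244) - 28938)*(14532 + (76 + 304)) = (-399 - 28938)*(14532 + 380) = -29337*14912 = -437473344)
1/((-40067 - 14148) + R) = 1/((-40067 - 14148) - 437473344) = 1/(-54215 - 437473344) = 1/(-437527559) = -1/437527559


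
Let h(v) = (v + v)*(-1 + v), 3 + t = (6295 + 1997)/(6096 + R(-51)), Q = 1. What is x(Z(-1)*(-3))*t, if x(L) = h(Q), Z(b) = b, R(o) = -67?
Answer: 0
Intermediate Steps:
t = -9795/6029 (t = -3 + (6295 + 1997)/(6096 - 67) = -3 + 8292/6029 = -9795/6029 ≈ -1.6246)
h(v) = 2*v*(-1 + v) (h(v) = (2*v)*(-1 + v) = 2*v*(-1 + v))
x(L) = 0 (x(L) = 2*1*(-1 + 1) = 2*1*0 = 0)
x(Z(-1)*(-3))*t = 0*(-9795/6029) = 0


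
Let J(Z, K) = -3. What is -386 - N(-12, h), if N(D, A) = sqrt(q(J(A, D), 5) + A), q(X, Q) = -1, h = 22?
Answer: -386 - sqrt(21) ≈ -390.58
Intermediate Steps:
N(D, A) = sqrt(-1 + A)
-386 - N(-12, h) = -386 - sqrt(-1 + 22) = -386 - sqrt(21)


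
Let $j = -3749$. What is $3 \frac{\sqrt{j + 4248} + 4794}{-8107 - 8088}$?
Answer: $- \frac{14382}{16195} - \frac{3 \sqrt{499}}{16195} \approx -0.89219$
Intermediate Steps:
$3 \frac{\sqrt{j + 4248} + 4794}{-8107 - 8088} = 3 \frac{\sqrt{-3749 + 4248} + 4794}{-8107 - 8088} = 3 \frac{\sqrt{499} + 4794}{-16195} = 3 \left(4794 + \sqrt{499}\right) \left(- \frac{1}{16195}\right) = 3 \left(- \frac{4794}{16195} - \frac{\sqrt{499}}{16195}\right) = - \frac{14382}{16195} - \frac{3 \sqrt{499}}{16195}$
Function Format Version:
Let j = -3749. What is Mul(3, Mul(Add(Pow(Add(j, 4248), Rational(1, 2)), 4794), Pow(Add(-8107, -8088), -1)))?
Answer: Add(Rational(-14382, 16195), Mul(Rational(-3, 16195), Pow(499, Rational(1, 2)))) ≈ -0.89219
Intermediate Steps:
Mul(3, Mul(Add(Pow(Add(j, 4248), Rational(1, 2)), 4794), Pow(Add(-8107, -8088), -1))) = Mul(3, Mul(Add(Pow(Add(-3749, 4248), Rational(1, 2)), 4794), Pow(Add(-8107, -8088), -1))) = Mul(3, Mul(Add(Pow(499, Rational(1, 2)), 4794), Pow(-16195, -1))) = Mul(3, Mul(Add(4794, Pow(499, Rational(1, 2))), Rational(-1, 16195))) = Mul(3, Add(Rational(-4794, 16195), Mul(Rational(-1, 16195), Pow(499, Rational(1, 2))))) = Add(Rational(-14382, 16195), Mul(Rational(-3, 16195), Pow(499, Rational(1, 2))))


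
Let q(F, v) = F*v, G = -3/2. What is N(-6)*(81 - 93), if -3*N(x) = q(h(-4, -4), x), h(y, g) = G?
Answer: 36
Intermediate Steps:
G = -3/2 (G = -3*½ = -3/2 ≈ -1.5000)
h(y, g) = -3/2
N(x) = x/2 (N(x) = -(-1)*x/2 = x/2)
N(-6)*(81 - 93) = ((½)*(-6))*(81 - 93) = -3*(-12) = 36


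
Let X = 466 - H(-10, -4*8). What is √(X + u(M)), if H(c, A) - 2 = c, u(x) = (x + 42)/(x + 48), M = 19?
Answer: √2131873/67 ≈ 21.792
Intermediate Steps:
u(x) = (42 + x)/(48 + x)
H(c, A) = 2 + c
X = 474 (X = 466 - (2 - 10) = 466 - 1*(-8) = 466 + 8 = 474)
√(X + u(M)) = √(474 + (42 + 19)/(48 + 19)) = √(474 + 61/67) = √(31819/67) = √2131873/67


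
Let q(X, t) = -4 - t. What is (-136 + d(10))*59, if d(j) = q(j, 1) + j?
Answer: -7729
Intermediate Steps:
d(j) = -5 + j (d(j) = (-4 - 1*1) + j = (-4 - 1) + j = -5 + j)
(-136 + d(10))*59 = (-136 + (-5 + 10))*59 = (-136 + 5)*59 = -131*59 = -7729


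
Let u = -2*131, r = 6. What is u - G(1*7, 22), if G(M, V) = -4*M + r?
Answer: -240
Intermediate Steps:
G(M, V) = 6 - 4*M (G(M, V) = -4*M + 6 = 6 - 4*M)
u = -262
u - G(1*7, 22) = -262 - (6 - 4*7) = -262 - (6 - 28) = -262 - 1*(-22) = -262 + 22 = -240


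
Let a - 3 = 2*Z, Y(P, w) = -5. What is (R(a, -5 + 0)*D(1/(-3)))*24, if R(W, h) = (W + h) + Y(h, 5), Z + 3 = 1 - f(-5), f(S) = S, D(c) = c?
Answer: 8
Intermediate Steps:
Z = 3 (Z = -3 + (1 - 1*(-5)) = -3 + (1 + 5) = -3 + 6 = 3)
a = 9 (a = 3 + 2*3 = 3 + 6 = 9)
R(W, h) = -5 + W + h (R(W, h) = (W + h) - 5 = -5 + W + h)
(R(a, -5 + 0)*D(1/(-3)))*24 = ((-5 + 9 + (-5 + 0))/(-3))*24 = ((-5 + 9 - 5)*(-⅓))*24 = -1*(-⅓)*24 = (⅓)*24 = 8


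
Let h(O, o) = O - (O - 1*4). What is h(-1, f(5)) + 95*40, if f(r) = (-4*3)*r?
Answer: 3804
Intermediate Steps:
f(r) = -12*r
h(O, o) = 4 (h(O, o) = O - (O - 4) = O - (-4 + O) = O + (4 - O) = 4)
h(-1, f(5)) + 95*40 = 4 + 95*40 = 4 + 3800 = 3804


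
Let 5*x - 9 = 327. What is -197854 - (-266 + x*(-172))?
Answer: -930148/5 ≈ -1.8603e+5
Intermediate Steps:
x = 336/5 (x = 9/5 + (⅕)*327 = 9/5 + 327/5 = 336/5 ≈ 67.200)
-197854 - (-266 + x*(-172)) = -197854 - (-266 + (336/5)*(-172)) = -197854 - (-266 - 57792/5) = -197854 - 1*(-59122/5) = -197854 + 59122/5 = -930148/5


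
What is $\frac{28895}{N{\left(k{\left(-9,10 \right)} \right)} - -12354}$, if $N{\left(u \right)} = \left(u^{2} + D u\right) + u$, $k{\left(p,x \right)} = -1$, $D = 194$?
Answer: $\frac{5779}{2432} \approx 2.3762$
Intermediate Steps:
$N{\left(u \right)} = u^{2} + 195 u$ ($N{\left(u \right)} = \left(u^{2} + 194 u\right) + u = u^{2} + 195 u$)
$\frac{28895}{N{\left(k{\left(-9,10 \right)} \right)} - -12354} = \frac{28895}{- (195 - 1) - -12354} = \frac{28895}{\left(-1\right) 194 + 12354} = \frac{28895}{-194 + 12354} = \frac{28895}{12160} = 28895 \cdot \frac{1}{12160} = \frac{5779}{2432}$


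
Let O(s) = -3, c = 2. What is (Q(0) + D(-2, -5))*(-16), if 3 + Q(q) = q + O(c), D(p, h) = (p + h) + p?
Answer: 240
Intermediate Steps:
D(p, h) = h + 2*p (D(p, h) = (h + p) + p = h + 2*p)
Q(q) = -6 + q (Q(q) = -3 + (q - 3) = -3 + (-3 + q) = -6 + q)
(Q(0) + D(-2, -5))*(-16) = ((-6 + 0) + (-5 + 2*(-2)))*(-16) = (-6 + (-5 - 4))*(-16) = (-6 - 9)*(-16) = -15*(-16) = 240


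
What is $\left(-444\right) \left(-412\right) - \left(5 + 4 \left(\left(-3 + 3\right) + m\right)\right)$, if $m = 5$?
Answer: $182903$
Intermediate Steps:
$\left(-444\right) \left(-412\right) - \left(5 + 4 \left(\left(-3 + 3\right) + m\right)\right) = \left(-444\right) \left(-412\right) - \left(5 + 4 \left(\left(-3 + 3\right) + 5\right)\right) = 182928 - \left(5 + 4 \left(0 + 5\right)\right) = 182928 - 25 = 182903$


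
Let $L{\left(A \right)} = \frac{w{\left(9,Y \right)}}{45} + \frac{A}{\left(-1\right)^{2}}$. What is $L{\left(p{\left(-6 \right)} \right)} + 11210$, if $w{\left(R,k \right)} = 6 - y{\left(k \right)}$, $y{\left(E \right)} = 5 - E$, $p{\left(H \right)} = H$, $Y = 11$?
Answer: $\frac{168064}{15} \approx 11204.0$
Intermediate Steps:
$w{\left(R,k \right)} = 1 + k$ ($w{\left(R,k \right)} = 6 - \left(5 - k\right) = 6 + \left(-5 + k\right) = 1 + k$)
$L{\left(A \right)} = \frac{4}{15} + A$ ($L{\left(A \right)} = \frac{1 + 11}{45} + \frac{A}{\left(-1\right)^{2}} = 12 \cdot \frac{1}{45} + \frac{A}{1} = \frac{4}{15} + A 1 = \frac{4}{15} + A$)
$L{\left(p{\left(-6 \right)} \right)} + 11210 = \left(\frac{4}{15} - 6\right) + 11210 = - \frac{86}{15} + 11210 = \frac{168064}{15}$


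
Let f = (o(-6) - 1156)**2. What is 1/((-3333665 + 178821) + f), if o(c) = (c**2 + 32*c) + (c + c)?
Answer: -1/1401868 ≈ -7.1333e-7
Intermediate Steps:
o(c) = c**2 + 34*c (o(c) = (c**2 + 32*c) + 2*c = c**2 + 34*c)
f = 1752976 (f = (-6*(34 - 6) - 1156)**2 = (-6*28 - 1156)**2 = (-168 - 1156)**2 = (-1324)**2 = 1752976)
1/((-3333665 + 178821) + f) = 1/((-3333665 + 178821) + 1752976) = 1/(-3154844 + 1752976) = 1/(-1401868) = -1/1401868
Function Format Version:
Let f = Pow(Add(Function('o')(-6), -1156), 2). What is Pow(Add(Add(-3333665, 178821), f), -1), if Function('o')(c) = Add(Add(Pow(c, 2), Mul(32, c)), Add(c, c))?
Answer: Rational(-1, 1401868) ≈ -7.1333e-7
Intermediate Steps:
Function('o')(c) = Add(Pow(c, 2), Mul(34, c)) (Function('o')(c) = Add(Add(Pow(c, 2), Mul(32, c)), Mul(2, c)) = Add(Pow(c, 2), Mul(34, c)))
f = 1752976 (f = Pow(Add(Mul(-6, Add(34, -6)), -1156), 2) = Pow(Add(Mul(-6, 28), -1156), 2) = Pow(Add(-168, -1156), 2) = Pow(-1324, 2) = 1752976)
Pow(Add(Add(-3333665, 178821), f), -1) = Pow(Add(Add(-3333665, 178821), 1752976), -1) = Pow(Add(-3154844, 1752976), -1) = Pow(-1401868, -1) = Rational(-1, 1401868)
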